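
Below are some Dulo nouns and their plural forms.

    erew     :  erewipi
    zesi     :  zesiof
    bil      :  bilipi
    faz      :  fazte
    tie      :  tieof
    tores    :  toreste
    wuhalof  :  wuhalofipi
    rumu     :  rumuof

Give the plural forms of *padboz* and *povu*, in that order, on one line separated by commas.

padbozte, povuof

The suffix is conditioned by the final sound: -te when the stem ends in a sibilant (*faz*, *tores*); -ipi when the stem ends in a non-sibilant consonant (*erew*, *bil*, *wuhalof*); -of when the stem ends in a vowel (*zesi*, *tie*, *rumu*).
Since the final sound of *padboz* is /z/ (a sibilant), it takes -te, giving *padbozte*.
*povu*: final sound = /u/, a vowel → -of → *povuof*.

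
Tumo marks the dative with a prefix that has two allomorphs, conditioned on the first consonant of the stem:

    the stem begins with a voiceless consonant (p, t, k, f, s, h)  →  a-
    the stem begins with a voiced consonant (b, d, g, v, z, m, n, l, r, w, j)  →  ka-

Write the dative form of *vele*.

The first consonant of *vele* is /v/, which is voiced, so the prefix is ka-, giving *kavele*.

kavele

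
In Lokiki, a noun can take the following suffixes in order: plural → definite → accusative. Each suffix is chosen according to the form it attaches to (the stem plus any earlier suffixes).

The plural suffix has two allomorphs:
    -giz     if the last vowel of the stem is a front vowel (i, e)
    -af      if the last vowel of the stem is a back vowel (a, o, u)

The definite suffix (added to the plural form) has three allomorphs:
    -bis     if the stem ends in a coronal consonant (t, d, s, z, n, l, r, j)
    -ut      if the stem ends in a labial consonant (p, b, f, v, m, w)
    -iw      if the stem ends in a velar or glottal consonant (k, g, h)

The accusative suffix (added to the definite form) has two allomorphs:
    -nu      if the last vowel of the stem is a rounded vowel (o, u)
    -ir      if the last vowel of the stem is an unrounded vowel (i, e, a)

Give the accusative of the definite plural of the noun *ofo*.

ofoafutnu

The last vowel of *ofo* is /o/, which is a back vowel, so the plural suffix is -af, giving *ofoaf*.
The final consonant of the plural form *ofoaf* is /f/, which is labial, so the definite suffix is -ut, giving *ofoafut*.
The last vowel of the definite form *ofoafut* is /u/, which is a rounded vowel, so the accusative suffix is -nu, giving *ofoafutnu*.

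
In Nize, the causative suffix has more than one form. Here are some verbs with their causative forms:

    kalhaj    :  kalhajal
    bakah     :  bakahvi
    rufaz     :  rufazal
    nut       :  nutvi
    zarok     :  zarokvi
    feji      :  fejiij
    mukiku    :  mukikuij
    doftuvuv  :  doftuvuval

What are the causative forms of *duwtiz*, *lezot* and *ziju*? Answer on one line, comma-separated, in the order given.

duwtizal, lezotvi, zijuij

The suffix is conditioned by the final sound: -vi when the stem ends in a voiceless consonant (*bakah*, *nut*, *zarok*); -al when the stem ends in a voiced consonant (*kalhaj*, *rufaz*, *doftuvuv*); -ij when the stem ends in a vowel (*feji*, *mukiku*).
Since the final sound of *duwtiz* is /z/ (a voiced consonant), it takes -al, giving *duwtizal*.
*lezot*: final sound = /t/, a voiceless consonant → -vi → *lezotvi*.
*ziju*: final sound = /u/, a vowel → -ij → *zijuij*.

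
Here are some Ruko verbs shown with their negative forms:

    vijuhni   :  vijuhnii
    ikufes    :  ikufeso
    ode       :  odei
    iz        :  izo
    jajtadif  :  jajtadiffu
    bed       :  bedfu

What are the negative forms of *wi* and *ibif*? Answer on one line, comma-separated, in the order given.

wii, ibiffu

The suffix is conditioned by the final sound: -o when the stem ends in a sibilant (*ikufes*, *iz*); -fu when the stem ends in a non-sibilant consonant (*jajtadif*, *bed*); -i when the stem ends in a vowel (*vijuhni*, *ode*).
*wi* — final sound /i/ (a vowel) → -i → *wii*.
The final sound of *ibif* is /f/, which is a non-sibilant consonant, so the suffix is -fu, giving *ibiffu*.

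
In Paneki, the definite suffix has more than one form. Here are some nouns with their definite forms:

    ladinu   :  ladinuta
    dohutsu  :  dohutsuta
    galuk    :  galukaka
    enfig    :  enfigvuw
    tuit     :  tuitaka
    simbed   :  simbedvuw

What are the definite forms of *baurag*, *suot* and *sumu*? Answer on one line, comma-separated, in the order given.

bauragvuw, suotaka, sumuta

The alternation tracks the final sound of the stem — -aka when the stem ends in a voiceless consonant (*galuk*, *tuit*); -vuw when the stem ends in a voiced consonant (*enfig*, *simbed*); -ta when the stem ends in a vowel (*ladinu*, *dohutsu*).
The final sound of *baurag* is /g/, which is a voiced consonant, so the suffix is -vuw, giving *bauragvuw*.
*suot*: final sound = /t/, a voiceless consonant → -aka → *suotaka*.
Since the final sound of *sumu* is /u/ (a vowel), it takes -ta, giving *sumuta*.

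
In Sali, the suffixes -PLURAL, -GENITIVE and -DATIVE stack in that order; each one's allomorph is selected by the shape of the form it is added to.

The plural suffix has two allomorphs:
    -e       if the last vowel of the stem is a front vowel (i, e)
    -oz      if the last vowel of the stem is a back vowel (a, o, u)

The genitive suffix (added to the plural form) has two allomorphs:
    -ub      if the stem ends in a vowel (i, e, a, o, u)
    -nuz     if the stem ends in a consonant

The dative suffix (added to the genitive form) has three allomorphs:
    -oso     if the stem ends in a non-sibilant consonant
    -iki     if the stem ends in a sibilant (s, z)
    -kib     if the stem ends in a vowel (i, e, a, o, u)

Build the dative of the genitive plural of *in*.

ineuboso

*in*: last vowel = /i/, a front vowel → -e → *ine*.
The final sound of the plural form *ine* is /e/, which is a vowel, so the genitive suffix is -ub, giving *ineub*.
The final sound of the genitive form *ineub* is /b/, which is a non-sibilant consonant, so the dative suffix is -oso, giving *ineuboso*.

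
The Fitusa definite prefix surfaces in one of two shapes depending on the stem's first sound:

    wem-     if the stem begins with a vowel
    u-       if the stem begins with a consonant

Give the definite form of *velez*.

*velez* — first sound /v/ (a consonant) → u- → *uvelez*.

uvelez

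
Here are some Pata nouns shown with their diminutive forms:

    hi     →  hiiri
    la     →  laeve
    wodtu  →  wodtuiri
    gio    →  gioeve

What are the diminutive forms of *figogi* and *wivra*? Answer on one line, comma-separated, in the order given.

The alternation tracks the last vowel of the stem — -iri when the last vowel of the stem is a high vowel (*hi*, *wodtu*); -eve when the last vowel of the stem is a non-high vowel (*la*, *gio*).
*figogi* — last vowel /i/ (a high vowel) → -iri → *figogiiri*.
The last vowel of *wivra* is /a/, which is a non-high vowel, so the suffix is -eve, giving *wivraeve*.

figogiiri, wivraeve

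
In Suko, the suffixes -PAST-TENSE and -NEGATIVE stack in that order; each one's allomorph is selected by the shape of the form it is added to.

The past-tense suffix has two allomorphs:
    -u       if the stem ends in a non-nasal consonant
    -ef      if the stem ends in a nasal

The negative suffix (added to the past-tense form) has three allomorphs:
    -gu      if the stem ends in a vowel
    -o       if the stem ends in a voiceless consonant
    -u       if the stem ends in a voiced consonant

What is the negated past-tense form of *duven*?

duvenefo

*duven*: final consonant = /n/, a nasal → -ef → *duvenef*.
The past-tense form *duvenef*: final sound = /f/, a voiceless consonant → -o → *duvenefo*.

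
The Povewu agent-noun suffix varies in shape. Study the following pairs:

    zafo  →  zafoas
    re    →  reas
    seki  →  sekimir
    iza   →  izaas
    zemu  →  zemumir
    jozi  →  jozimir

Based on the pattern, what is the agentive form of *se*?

seas

Looking at the last vowel of each stem: -mir when the last vowel of the stem is a high vowel (*seki*, *zemu*, *jozi*); -as when the last vowel of the stem is a non-high vowel (*zafo*, *re*, *iza*).
Since the last vowel of *se* is /e/ (a non-high vowel), it takes -as, giving *seas*.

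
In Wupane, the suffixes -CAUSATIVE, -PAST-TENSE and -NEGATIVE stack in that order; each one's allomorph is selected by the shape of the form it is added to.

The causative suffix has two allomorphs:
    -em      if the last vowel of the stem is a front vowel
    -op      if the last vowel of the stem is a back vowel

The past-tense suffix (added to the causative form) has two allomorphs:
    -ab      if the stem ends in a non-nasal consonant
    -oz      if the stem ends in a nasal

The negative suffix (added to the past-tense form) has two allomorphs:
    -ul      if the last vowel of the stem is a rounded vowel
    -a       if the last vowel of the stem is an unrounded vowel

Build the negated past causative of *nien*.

*nien*: last vowel = /e/, a front vowel → -em → *nienem*.
Since the final consonant of the causative form *nienem* is /m/ (a nasal), it takes -oz, giving *nienemoz*.
The last vowel of the past-tense form *nienemoz* is /o/, which is a rounded vowel, so the negative suffix is -ul, giving *nienemozul*.

nienemozul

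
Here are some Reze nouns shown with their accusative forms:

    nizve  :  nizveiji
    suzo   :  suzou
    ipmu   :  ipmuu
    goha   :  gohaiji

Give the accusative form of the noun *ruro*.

The suffix is conditioned by the last vowel: -u when the last vowel of the stem is a rounded vowel (*suzo*, *ipmu*); -iji when the last vowel of the stem is an unrounded vowel (*nizve*, *goha*).
*ruro*: last vowel = /o/, a rounded vowel → -u → *rurou*.

rurou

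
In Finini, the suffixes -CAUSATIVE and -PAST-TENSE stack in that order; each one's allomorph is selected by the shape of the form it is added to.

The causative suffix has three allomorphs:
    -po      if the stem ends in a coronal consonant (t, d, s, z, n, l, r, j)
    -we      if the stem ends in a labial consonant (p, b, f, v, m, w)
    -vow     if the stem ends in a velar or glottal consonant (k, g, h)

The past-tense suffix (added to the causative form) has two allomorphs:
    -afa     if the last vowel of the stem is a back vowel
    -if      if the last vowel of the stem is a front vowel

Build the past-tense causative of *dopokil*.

The final consonant of *dopokil* is /l/, which is coronal, so the causative suffix is -po, giving *dopokilpo*.
The causative form *dopokilpo*: last vowel = /o/, a back vowel → -afa → *dopokilpoafa*.

dopokilpoafa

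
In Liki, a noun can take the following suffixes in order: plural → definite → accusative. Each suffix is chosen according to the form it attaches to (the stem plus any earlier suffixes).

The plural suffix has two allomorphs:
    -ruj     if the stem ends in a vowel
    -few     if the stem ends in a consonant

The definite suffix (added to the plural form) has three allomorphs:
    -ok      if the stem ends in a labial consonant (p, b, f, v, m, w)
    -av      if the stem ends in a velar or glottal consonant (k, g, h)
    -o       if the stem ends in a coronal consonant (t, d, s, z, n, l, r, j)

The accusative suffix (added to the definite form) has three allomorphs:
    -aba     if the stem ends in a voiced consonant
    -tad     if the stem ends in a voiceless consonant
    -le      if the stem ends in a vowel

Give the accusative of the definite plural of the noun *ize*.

izerujole

The final sound of *ize* is /e/, which is a vowel, so the plural suffix is -ruj, giving *izeruj*.
The plural form *izeruj*: final consonant = /j/, coronal → -o → *izerujo*.
Since the final sound of the definite form *izerujo* is /o/ (a vowel), it takes -le, giving *izerujole*.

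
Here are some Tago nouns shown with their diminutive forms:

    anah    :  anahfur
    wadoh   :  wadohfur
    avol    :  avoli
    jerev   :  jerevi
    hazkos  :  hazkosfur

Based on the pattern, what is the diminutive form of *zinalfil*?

The suffix is conditioned by the final consonant: -fur when the stem ends in a voiceless consonant (*anah*, *wadoh*, *hazkos*); -i when the stem ends in a voiced consonant (*avol*, *jerev*).
Since the final consonant of *zinalfil* is /l/ (voiced), it takes -i, giving *zinalfili*.

zinalfili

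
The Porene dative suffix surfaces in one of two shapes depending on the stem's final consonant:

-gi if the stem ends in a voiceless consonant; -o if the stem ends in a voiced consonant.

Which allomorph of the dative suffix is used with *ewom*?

-o

*ewom*: final consonant = /m/, voiced → -o.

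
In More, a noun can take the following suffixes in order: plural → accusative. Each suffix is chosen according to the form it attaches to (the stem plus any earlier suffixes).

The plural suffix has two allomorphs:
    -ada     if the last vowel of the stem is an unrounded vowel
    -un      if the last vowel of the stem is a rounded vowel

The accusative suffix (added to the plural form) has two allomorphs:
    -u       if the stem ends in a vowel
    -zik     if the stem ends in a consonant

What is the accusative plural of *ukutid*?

ukutidadau

The last vowel of *ukutid* is /i/, which is an unrounded vowel, so the plural suffix is -ada, giving *ukutidada*.
The plural form *ukutidada*: final sound = /a/, a vowel → -u → *ukutidadau*.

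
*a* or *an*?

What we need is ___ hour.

The indefinite article is chosen by the initial *sound* of the following word, not its spelling.
*hour* begins with the sound /aʊ/ (silent h) — a vowel sound.
So the article is *an*: What we need is an hour.

an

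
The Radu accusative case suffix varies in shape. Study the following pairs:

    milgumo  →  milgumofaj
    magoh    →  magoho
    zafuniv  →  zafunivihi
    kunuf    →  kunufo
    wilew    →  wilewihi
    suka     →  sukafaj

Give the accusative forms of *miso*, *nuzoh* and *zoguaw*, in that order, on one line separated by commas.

misofaj, nuzoho, zoguawihi

The suffix is conditioned by the final sound: -o when the stem ends in a voiceless consonant (*magoh*, *kunuf*); -ihi when the stem ends in a voiced consonant (*zafuniv*, *wilew*); -faj when the stem ends in a vowel (*milgumo*, *suka*).
*miso* — final sound /o/ (a vowel) → -faj → *misofaj*.
*nuzoh*: final sound = /h/, a voiceless consonant → -o → *nuzoho*.
*zoguaw* — final sound /w/ (a voiced consonant) → -ihi → *zoguawihi*.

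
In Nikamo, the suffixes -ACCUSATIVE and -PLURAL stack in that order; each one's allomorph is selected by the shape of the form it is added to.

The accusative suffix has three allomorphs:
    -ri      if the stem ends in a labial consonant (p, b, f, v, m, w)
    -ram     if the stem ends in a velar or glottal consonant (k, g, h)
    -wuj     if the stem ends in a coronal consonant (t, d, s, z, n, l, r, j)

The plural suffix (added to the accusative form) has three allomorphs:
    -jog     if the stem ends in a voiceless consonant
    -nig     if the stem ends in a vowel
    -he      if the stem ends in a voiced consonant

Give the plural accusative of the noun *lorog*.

The final consonant of *lorog* is /g/, which is velar/glottal, so the accusative suffix is -ram, giving *lorogram*.
The accusative form *lorogram* — final sound /m/ (a voiced consonant) → -he → *lorogramhe*.

lorogramhe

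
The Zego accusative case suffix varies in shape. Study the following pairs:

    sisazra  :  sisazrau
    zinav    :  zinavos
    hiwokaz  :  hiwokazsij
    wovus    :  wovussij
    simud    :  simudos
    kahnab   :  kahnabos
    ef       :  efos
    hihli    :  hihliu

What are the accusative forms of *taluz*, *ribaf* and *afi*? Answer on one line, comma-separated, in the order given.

taluzsij, ribafos, afiu

The pattern is sibilance of the final sound: -sij when the stem ends in a sibilant (*hiwokaz*, *wovus*); -os when the stem ends in a non-sibilant consonant (*zinav*, *simud*, *kahnab*, *ef*); -u when the stem ends in a vowel (*sisazra*, *hihli*).
Since the final sound of *taluz* is /z/ (a sibilant), it takes -sij, giving *taluzsij*.
*ribaf*: final sound = /f/, a non-sibilant consonant → -os → *ribafos*.
*afi* — final sound /i/ (a vowel) → -u → *afiu*.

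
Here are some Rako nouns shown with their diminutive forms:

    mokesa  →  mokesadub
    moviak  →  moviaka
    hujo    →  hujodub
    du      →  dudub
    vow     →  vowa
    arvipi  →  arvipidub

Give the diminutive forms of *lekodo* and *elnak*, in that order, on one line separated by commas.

The alternation tracks the final sound of the stem — -a when the stem ends in a consonant (*moviak*, *vow*); -dub when the stem ends in a vowel (*mokesa*, *hujo*, *du*, *arvipi*).
The final sound of *lekodo* is /o/, which is a vowel, so the suffix is -dub, giving *lekododub*.
*elnak* — final sound /k/ (a consonant) → -a → *elnaka*.

lekododub, elnaka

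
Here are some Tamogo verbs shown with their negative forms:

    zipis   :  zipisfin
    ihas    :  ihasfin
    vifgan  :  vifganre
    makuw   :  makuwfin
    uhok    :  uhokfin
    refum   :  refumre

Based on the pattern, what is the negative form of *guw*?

guwfin

The suffix is conditioned by the final consonant: -re when the stem ends in a nasal (*vifgan*, *refum*); -fin when the stem ends in a non-nasal consonant (*zipis*, *ihas*, *makuw*, *uhok*).
Since the final consonant of *guw* is /w/ (non-nasal), it takes -fin, giving *guwfin*.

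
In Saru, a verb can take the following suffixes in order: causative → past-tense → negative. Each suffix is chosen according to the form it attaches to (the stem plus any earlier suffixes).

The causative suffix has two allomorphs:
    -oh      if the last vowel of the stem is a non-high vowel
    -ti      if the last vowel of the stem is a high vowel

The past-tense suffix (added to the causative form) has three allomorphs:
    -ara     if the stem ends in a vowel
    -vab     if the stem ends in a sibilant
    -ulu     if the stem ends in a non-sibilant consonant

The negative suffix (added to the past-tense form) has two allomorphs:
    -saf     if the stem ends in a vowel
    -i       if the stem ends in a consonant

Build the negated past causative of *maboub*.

maboubtiarasaf

The last vowel of *maboub* is /u/, which is a high vowel, so the causative suffix is -ti, giving *maboubti*.
The causative form *maboubti* — final sound /i/ (a vowel) → -ara → *maboubtiara*.
The past-tense form *maboubtiara* — final sound /a/ (a vowel) → -saf → *maboubtiarasaf*.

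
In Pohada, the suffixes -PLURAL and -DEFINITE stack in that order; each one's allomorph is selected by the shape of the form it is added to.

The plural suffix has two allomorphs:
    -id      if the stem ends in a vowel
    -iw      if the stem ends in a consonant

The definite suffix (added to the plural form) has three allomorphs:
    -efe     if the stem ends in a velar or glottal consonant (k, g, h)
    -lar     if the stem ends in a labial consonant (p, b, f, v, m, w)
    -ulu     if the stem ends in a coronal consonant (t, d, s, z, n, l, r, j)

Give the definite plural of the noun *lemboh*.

lembohiwlar

*lemboh*: final sound = /h/, a consonant → -iw → *lembohiw*.
Since the final consonant of the plural form *lembohiw* is /w/ (labial), it takes -lar, giving *lembohiwlar*.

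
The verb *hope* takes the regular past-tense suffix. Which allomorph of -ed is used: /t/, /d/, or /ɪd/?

The stem *hope* ends in a voiceless consonant other than /t/.
The -ed suffix is realized as /ɪd/ after /t, d/; as /t/ after other voiceless consonants; and as /d/ after other voiced sounds.
So -ed on *hope* is pronounced /t/.

/t/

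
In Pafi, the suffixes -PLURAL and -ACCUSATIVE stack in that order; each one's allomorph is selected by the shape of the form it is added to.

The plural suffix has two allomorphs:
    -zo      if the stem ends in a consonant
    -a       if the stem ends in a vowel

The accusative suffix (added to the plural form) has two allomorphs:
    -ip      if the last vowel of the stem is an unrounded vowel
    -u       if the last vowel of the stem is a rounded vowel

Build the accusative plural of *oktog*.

oktogzou

*oktog* — final sound /g/ (a consonant) → -zo → *oktogzo*.
The plural form *oktogzo*: last vowel = /o/, a rounded vowel → -u → *oktogzou*.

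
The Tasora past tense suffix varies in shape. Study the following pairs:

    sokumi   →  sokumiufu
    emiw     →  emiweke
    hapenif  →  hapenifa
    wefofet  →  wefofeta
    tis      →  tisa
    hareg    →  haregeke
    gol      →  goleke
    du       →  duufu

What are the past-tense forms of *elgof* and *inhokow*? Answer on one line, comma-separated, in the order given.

elgofa, inhokoweke

The suffix is conditioned by the final sound: -a when the stem ends in a voiceless consonant (*hapenif*, *wefofet*, *tis*); -eke when the stem ends in a voiced consonant (*emiw*, *hareg*, *gol*); -ufu when the stem ends in a vowel (*sokumi*, *du*).
*elgof*: final sound = /f/, a voiceless consonant → -a → *elgofa*.
Since the final sound of *inhokow* is /w/ (a voiced consonant), it takes -eke, giving *inhokoweke*.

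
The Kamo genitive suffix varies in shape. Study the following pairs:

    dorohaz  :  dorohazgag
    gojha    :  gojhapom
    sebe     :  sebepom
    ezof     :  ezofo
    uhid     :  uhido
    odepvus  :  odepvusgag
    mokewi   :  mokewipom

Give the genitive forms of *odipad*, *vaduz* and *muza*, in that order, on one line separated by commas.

odipado, vaduzgag, muzapom

The alternation tracks the final sound of the stem — -gag when the stem ends in a sibilant (*dorohaz*, *odepvus*); -o when the stem ends in a non-sibilant consonant (*ezof*, *uhid*); -pom when the stem ends in a vowel (*gojha*, *sebe*, *mokewi*).
The final sound of *odipad* is /d/, which is a non-sibilant consonant, so the suffix is -o, giving *odipado*.
The final sound of *vaduz* is /z/, which is a sibilant, so the suffix is -gag, giving *vaduzgag*.
*muza* — final sound /a/ (a vowel) → -pom → *muzapom*.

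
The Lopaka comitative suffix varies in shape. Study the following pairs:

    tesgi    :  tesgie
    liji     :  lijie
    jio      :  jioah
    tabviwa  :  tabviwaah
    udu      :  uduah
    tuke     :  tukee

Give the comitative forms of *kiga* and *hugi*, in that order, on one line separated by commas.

The suffix is conditioned by the last vowel: -e when the last vowel of the stem is a front vowel (*tesgi*, *liji*, *tuke*); -ah when the last vowel of the stem is a back vowel (*jio*, *tabviwa*, *udu*).
The last vowel of *kiga* is /a/, which is a back vowel, so the suffix is -ah, giving *kigaah*.
The last vowel of *hugi* is /i/, which is a front vowel, so the suffix is -e, giving *hugie*.

kigaah, hugie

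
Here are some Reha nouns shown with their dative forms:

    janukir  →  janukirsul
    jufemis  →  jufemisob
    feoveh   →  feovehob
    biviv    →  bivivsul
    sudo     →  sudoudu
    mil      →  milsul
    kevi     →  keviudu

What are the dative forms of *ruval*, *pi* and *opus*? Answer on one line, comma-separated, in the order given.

ruvalsul, piudu, opusob

The alternation tracks the final sound of the stem — -ob when the stem ends in a voiceless consonant (*jufemis*, *feoveh*); -sul when the stem ends in a voiced consonant (*janukir*, *biviv*, *mil*); -udu when the stem ends in a vowel (*sudo*, *kevi*).
Since the final sound of *ruval* is /l/ (a voiced consonant), it takes -sul, giving *ruvalsul*.
The final sound of *pi* is /i/, which is a vowel, so the suffix is -udu, giving *piudu*.
*opus*: final sound = /s/, a voiceless consonant → -ob → *opusob*.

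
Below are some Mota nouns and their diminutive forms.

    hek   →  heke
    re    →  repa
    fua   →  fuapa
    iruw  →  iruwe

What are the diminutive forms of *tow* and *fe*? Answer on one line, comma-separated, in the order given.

The alternation tracks the final sound of the stem — -e when the stem ends in a consonant (*hek*, *iruw*); -pa when the stem ends in a vowel (*re*, *fua*).
*tow*: final sound = /w/, a consonant → -e → *towe*.
The final sound of *fe* is /e/, which is a vowel, so the suffix is -pa, giving *fepa*.

towe, fepa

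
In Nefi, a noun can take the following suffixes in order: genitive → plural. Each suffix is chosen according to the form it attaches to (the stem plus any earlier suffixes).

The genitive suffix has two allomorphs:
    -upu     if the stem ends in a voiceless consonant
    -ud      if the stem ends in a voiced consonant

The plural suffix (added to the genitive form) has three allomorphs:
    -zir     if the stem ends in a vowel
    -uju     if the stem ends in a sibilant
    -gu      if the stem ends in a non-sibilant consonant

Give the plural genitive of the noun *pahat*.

The final consonant of *pahat* is /t/, which is voiceless, so the genitive suffix is -upu, giving *pahatupu*.
The genitive form *pahatupu*: final sound = /u/, a vowel → -zir → *pahatupuzir*.

pahatupuzir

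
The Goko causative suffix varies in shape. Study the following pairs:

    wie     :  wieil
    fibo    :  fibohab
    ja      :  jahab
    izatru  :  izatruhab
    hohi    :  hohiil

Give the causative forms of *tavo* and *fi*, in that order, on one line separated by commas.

Looking at the last vowel of each stem: -il when the last vowel of the stem is a front vowel (*wie*, *hohi*); -hab when the last vowel of the stem is a back vowel (*fibo*, *ja*, *izatru*).
The last vowel of *tavo* is /o/, which is a back vowel, so the suffix is -hab, giving *tavohab*.
*fi*: last vowel = /i/, a front vowel → -il → *fiil*.

tavohab, fiil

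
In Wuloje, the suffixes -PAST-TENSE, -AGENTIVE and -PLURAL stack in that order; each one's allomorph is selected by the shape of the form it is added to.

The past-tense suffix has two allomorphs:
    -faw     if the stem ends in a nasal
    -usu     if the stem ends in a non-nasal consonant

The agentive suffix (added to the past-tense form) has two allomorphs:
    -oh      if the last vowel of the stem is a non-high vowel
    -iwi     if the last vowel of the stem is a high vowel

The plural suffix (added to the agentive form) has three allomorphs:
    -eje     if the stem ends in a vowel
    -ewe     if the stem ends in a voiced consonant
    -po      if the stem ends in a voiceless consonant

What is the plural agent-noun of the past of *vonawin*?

vonawinfawohpo

The final consonant of *vonawin* is /n/, which is a nasal, so the past-tense suffix is -faw, giving *vonawinfaw*.
The last vowel of the past-tense form *vonawinfaw* is /a/, which is a non-high vowel, so the agentive suffix is -oh, giving *vonawinfawoh*.
The agentive form *vonawinfawoh*: final sound = /h/, a voiceless consonant → -po → *vonawinfawohpo*.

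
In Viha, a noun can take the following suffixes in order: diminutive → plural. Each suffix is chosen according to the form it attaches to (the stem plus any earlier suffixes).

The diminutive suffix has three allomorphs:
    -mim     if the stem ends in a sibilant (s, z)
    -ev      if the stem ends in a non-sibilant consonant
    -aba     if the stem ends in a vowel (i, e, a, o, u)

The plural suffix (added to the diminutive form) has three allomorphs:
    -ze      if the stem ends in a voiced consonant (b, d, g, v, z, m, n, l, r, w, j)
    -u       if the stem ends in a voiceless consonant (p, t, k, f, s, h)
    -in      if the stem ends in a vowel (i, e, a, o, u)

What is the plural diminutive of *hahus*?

*hahus*: final sound = /s/, a sibilant → -mim → *hahusmim*.
The diminutive form *hahusmim* — final sound /m/ (a voiced consonant) → -ze → *hahusmimze*.

hahusmimze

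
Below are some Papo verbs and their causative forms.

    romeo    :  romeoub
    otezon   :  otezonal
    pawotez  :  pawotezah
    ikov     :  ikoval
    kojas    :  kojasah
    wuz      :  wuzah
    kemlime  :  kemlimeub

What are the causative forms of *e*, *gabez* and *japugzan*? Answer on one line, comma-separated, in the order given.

The pattern is sibilance of the final sound: -ah when the stem ends in a sibilant (*pawotez*, *kojas*, *wuz*); -al when the stem ends in a non-sibilant consonant (*otezon*, *ikov*); -ub when the stem ends in a vowel (*romeo*, *kemlime*).
*e* — final sound /e/ (a vowel) → -ub → *eub*.
*gabez*: final sound = /z/, a sibilant → -ah → *gabezah*.
Since the final sound of *japugzan* is /n/ (a non-sibilant consonant), it takes -al, giving *japugzanal*.

eub, gabezah, japugzanal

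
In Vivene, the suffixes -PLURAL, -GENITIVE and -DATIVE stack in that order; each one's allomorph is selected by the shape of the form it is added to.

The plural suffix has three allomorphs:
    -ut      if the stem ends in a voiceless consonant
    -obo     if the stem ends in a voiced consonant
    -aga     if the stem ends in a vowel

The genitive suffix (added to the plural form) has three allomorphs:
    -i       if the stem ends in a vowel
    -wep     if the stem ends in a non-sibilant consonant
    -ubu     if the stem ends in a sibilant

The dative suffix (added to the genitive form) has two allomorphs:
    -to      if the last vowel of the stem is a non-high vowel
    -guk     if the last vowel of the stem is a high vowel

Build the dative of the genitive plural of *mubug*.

*mubug* — final sound /g/ (a voiced consonant) → -obo → *mubugobo*.
Since the final sound of the plural form *mubugobo* is /o/ (a vowel), it takes -i, giving *mubugoboi*.
Since the last vowel of the genitive form *mubugoboi* is /i/ (a high vowel), it takes -guk, giving *mubugoboiguk*.

mubugoboiguk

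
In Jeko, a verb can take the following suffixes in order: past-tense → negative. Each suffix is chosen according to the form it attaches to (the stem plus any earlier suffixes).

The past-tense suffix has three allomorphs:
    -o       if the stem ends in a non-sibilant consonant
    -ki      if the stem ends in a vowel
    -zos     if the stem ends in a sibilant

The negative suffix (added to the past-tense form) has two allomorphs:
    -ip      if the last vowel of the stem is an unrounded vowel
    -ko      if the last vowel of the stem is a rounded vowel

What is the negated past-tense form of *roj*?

The final sound of *roj* is /j/, which is a non-sibilant consonant, so the past-tense suffix is -o, giving *rojo*.
Since the last vowel of the past-tense form *rojo* is /o/ (a rounded vowel), it takes -ko, giving *rojoko*.

rojoko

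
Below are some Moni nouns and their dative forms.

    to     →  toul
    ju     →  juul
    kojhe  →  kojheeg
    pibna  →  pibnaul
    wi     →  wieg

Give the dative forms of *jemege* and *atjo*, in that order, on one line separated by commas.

jemegeeg, atjoul

The alternation tracks the last vowel of the stem — -eg when the last vowel of the stem is a front vowel (*kojhe*, *wi*); -ul when the last vowel of the stem is a back vowel (*to*, *ju*, *pibna*).
Since the last vowel of *jemege* is /e/ (a front vowel), it takes -eg, giving *jemegeeg*.
The last vowel of *atjo* is /o/, which is a back vowel, so the suffix is -ul, giving *atjoul*.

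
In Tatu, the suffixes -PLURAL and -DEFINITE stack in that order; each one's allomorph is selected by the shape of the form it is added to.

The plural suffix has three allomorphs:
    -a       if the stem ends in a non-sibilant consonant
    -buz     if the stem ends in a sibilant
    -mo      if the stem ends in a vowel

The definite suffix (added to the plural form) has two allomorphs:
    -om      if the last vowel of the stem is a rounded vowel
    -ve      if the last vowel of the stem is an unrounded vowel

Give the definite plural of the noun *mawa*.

mawamoom

*mawa* — final sound /a/ (a vowel) → -mo → *mawamo*.
The plural form *mawamo* — last vowel /o/ (a rounded vowel) → -om → *mawamoom*.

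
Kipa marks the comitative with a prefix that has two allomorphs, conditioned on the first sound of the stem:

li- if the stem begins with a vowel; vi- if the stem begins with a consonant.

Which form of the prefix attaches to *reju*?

Since the first sound of *reju* is /r/ (a consonant), it takes vi-.

vi-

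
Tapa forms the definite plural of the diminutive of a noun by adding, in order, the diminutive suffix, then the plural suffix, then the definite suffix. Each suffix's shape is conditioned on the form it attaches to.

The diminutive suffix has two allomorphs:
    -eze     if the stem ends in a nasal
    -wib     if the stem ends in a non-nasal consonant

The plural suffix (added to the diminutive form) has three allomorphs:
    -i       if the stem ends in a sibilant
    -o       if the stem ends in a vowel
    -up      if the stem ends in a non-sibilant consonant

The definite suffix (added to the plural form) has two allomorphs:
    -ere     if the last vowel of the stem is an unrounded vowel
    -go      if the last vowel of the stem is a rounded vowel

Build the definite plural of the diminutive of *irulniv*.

irulnivwibupgo

*irulniv*: final consonant = /v/, non-nasal → -wib → *irulnivwib*.
The final sound of the diminutive form *irulnivwib* is /b/, which is a non-sibilant consonant, so the plural suffix is -up, giving *irulnivwibup*.
The last vowel of the plural form *irulnivwibup* is /u/, which is a rounded vowel, so the definite suffix is -go, giving *irulnivwibupgo*.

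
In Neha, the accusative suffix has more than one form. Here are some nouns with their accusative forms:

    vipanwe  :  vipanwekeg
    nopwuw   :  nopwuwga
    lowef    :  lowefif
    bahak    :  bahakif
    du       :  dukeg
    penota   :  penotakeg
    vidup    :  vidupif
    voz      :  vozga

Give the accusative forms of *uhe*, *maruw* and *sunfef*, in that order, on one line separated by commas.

The suffix is conditioned by the final sound: -if when the stem ends in a voiceless consonant (*lowef*, *bahak*, *vidup*); -ga when the stem ends in a voiced consonant (*nopwuw*, *voz*); -keg when the stem ends in a vowel (*vipanwe*, *du*, *penota*).
Since the final sound of *uhe* is /e/ (a vowel), it takes -keg, giving *uhekeg*.
Since the final sound of *maruw* is /w/ (a voiced consonant), it takes -ga, giving *maruwga*.
*sunfef* — final sound /f/ (a voiceless consonant) → -if → *sunfefif*.

uhekeg, maruwga, sunfefif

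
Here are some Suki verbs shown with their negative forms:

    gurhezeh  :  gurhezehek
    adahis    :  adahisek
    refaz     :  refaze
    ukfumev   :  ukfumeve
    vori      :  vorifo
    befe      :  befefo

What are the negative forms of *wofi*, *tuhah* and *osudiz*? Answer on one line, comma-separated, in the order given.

wofifo, tuhahek, osudize

The suffix is conditioned by the final sound: -ek when the stem ends in a voiceless consonant (*gurhezeh*, *adahis*); -e when the stem ends in a voiced consonant (*refaz*, *ukfumev*); -fo when the stem ends in a vowel (*vori*, *befe*).
*wofi* — final sound /i/ (a vowel) → -fo → *wofifo*.
*tuhah* — final sound /h/ (a voiceless consonant) → -ek → *tuhahek*.
*osudiz* — final sound /z/ (a voiced consonant) → -e → *osudize*.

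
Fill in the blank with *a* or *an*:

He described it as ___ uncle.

The indefinite article is chosen by the initial *sound* of the following word, not its spelling.
*uncle* begins with the sound /ʌ/ (u pronounced /ʌ/) — a vowel sound.
So the article is *an*: He described it as an uncle.

an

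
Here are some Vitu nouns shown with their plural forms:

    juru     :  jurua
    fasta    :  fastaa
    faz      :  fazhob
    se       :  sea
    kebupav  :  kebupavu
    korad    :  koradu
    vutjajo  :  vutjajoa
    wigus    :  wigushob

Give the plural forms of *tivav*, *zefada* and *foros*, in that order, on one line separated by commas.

The alternation tracks the final sound of the stem — -hob when the stem ends in a sibilant (*faz*, *wigus*); -u when the stem ends in a non-sibilant consonant (*kebupav*, *korad*); -a when the stem ends in a vowel (*juru*, *fasta*, *se*, *vutjajo*).
*tivav* — final sound /v/ (a non-sibilant consonant) → -u → *tivavu*.
The final sound of *zefada* is /a/, which is a vowel, so the suffix is -a, giving *zefadaa*.
The final sound of *foros* is /s/, which is a sibilant, so the suffix is -hob, giving *foroshob*.

tivavu, zefadaa, foroshob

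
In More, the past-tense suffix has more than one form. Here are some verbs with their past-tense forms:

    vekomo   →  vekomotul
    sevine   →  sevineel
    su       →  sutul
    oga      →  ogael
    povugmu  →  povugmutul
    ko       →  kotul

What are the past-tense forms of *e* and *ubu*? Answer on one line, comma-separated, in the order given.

The suffix is conditioned by the last vowel: -tul when the last vowel of the stem is a rounded vowel (*vekomo*, *su*, *povugmu*, *ko*); -el when the last vowel of the stem is an unrounded vowel (*sevine*, *oga*).
The last vowel of *e* is /e/, which is an unrounded vowel, so the suffix is -el, giving *eel*.
Since the last vowel of *ubu* is /u/ (a rounded vowel), it takes -tul, giving *ubutul*.

eel, ubutul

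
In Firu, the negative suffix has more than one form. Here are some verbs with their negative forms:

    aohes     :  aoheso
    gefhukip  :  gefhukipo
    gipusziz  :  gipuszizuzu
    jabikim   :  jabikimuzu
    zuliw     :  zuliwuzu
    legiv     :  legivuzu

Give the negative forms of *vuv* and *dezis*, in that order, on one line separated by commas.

vuvuzu, deziso

The suffix is conditioned by the final consonant: -o when the stem ends in a voiceless consonant (*aohes*, *gefhukip*); -uzu when the stem ends in a voiced consonant (*gipusziz*, *jabikim*, *zuliw*, *legiv*).
*vuv* — final consonant /v/ (voiced) → -uzu → *vuvuzu*.
Since the final consonant of *dezis* is /s/ (voiceless), it takes -o, giving *deziso*.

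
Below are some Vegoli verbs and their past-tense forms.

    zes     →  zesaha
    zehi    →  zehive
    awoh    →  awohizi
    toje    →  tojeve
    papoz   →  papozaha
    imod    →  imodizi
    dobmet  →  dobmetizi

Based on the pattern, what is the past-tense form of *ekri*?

The suffix is conditioned by the final sound: -aha when the stem ends in a sibilant (*zes*, *papoz*); -izi when the stem ends in a non-sibilant consonant (*awoh*, *imod*, *dobmet*); -ve when the stem ends in a vowel (*zehi*, *toje*).
*ekri* — final sound /i/ (a vowel) → -ve → *ekrive*.

ekrive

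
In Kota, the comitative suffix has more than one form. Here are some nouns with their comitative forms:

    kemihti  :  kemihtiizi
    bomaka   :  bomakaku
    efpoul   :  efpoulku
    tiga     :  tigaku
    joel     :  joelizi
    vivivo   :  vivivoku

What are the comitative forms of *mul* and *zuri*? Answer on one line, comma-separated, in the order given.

The suffix is conditioned by the last vowel: -izi when the last vowel of the stem is a front vowel (*kemihti*, *joel*); -ku when the last vowel of the stem is a back vowel (*bomaka*, *efpoul*, *tiga*, *vivivo*).
The last vowel of *mul* is /u/, which is a back vowel, so the suffix is -ku, giving *mulku*.
The last vowel of *zuri* is /i/, which is a front vowel, so the suffix is -izi, giving *zuriizi*.

mulku, zuriizi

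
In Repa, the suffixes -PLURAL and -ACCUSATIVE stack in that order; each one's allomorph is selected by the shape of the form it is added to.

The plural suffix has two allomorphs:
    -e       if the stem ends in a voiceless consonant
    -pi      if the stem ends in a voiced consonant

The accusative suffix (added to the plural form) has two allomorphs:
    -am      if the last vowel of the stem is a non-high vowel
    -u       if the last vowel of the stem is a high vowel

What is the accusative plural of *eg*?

egpiu

Since the final consonant of *eg* is /g/ (voiced), it takes -pi, giving *egpi*.
The plural form *egpi* — last vowel /i/ (a high vowel) → -u → *egpiu*.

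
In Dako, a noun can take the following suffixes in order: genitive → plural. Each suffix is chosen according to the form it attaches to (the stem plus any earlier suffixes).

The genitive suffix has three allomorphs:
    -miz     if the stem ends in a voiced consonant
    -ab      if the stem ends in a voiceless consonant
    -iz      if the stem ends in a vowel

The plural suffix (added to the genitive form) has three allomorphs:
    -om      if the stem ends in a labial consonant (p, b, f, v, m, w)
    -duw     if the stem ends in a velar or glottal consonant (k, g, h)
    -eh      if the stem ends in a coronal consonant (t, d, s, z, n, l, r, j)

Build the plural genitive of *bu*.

buizeh

*bu*: final sound = /u/, a vowel → -iz → *buiz*.
Since the final consonant of the genitive form *buiz* is /z/ (coronal), it takes -eh, giving *buizeh*.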